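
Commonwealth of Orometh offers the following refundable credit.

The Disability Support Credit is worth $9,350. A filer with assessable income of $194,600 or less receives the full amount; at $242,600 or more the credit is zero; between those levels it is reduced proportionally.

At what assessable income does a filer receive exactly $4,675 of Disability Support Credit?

$4,675 is 4,675/9,350 of the full $9,350, so 4,675/9,350 of the $48,000 range has been used: income = $194,600 + $48,000 × 4,675/9,350 = $218,600.

$218,600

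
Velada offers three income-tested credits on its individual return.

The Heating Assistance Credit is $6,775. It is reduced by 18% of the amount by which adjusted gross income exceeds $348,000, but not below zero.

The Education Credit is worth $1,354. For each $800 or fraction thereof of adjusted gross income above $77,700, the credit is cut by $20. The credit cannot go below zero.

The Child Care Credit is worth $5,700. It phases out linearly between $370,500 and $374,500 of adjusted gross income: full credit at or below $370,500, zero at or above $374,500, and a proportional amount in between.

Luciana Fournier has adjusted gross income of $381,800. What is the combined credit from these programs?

$691

Heating Assistance Credit: 18% of the $33,800 excess over $348,000 is $6,084; credit = $6,775 − $6,084 = $691.
Education Credit: income exceeds $77,700 by $304,100 → 381 increments × $20 = $7,620 ≥ base, so the credit is $0.
Child Care Credit: $381,800 is at or above $374,500, so the credit is $0.
Total: $691 + $0 + $0 = $691.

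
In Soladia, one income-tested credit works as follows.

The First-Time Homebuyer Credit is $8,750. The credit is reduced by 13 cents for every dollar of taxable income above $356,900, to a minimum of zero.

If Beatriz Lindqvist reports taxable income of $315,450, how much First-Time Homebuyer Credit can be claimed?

$8,750

First-Time Homebuyer Credit: $315,450 is at or below the $356,900 threshold, so the full $8,750 applies.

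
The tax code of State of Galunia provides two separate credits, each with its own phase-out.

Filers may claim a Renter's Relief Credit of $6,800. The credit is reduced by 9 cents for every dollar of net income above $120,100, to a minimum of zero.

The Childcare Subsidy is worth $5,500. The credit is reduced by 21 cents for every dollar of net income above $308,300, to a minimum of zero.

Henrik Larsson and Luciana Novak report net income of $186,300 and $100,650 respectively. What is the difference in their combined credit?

$5,958

Henrik ($186,300): Renter's Relief Credit: 9% of the $66,200 excess over $120,100 is $5,958; credit = $6,800 − $5,958 = $842. Childcare Subsidy: $186,300 is at or below the $308,300 threshold, so the full $5,500 applies. total $842 + $5,500 = $6,342
Luciana ($100,650): Renter's Relief Credit: $100,650 is at or below the $120,100 threshold, so the full $6,800 applies. Childcare Subsidy: $100,650 is at or below the $308,300 threshold, so the full $5,500 applies. total $6,800 + $5,500 = $12,300
Difference: |$6,342 − $12,300| = $5,958.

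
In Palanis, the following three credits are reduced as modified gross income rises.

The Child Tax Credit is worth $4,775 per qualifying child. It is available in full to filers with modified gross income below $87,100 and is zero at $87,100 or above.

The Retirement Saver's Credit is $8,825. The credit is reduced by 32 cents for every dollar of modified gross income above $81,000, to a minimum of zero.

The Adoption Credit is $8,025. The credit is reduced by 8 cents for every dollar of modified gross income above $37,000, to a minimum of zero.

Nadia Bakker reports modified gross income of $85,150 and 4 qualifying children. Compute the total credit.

$30,770

Child Tax Credit: base = 4 × $4,775 = $19,100. $85,150 is below the $87,100 cutoff, so the full $19,100 applies.
Retirement Saver's Credit: 32% of the $4,150 excess over $81,000 is $1,328; credit = $8,825 − $1,328 = $7,497.
Adoption Credit: 8% of the $48,150 excess over $37,000 is $3,852; credit = $8,025 − $3,852 = $4,173.
Total: $19,100 + $7,497 + $4,173 = $30,770.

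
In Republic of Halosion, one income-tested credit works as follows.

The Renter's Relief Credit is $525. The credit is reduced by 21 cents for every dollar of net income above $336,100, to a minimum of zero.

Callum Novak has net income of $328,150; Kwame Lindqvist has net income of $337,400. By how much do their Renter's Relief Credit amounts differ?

$273

Callum ($328,150): Renter's Relief Credit: $328,150 is at or below the $336,100 threshold, so the full $525 applies.
Kwame ($337,400): Renter's Relief Credit: 21% of the $1,300 excess over $336,100 is $273; credit = $525 − $273 = $252.
Difference: |$525 − $252| = $273.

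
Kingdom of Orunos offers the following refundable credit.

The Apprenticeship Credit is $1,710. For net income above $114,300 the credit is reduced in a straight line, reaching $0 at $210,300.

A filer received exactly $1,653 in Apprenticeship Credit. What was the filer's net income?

$1,653 is 1,653/1,710 of the full $1,710, so 57/1,710 of the $96,000 range has been used: income = $114,300 + $96,000 × 57/1,710 = $117,500.

$117,500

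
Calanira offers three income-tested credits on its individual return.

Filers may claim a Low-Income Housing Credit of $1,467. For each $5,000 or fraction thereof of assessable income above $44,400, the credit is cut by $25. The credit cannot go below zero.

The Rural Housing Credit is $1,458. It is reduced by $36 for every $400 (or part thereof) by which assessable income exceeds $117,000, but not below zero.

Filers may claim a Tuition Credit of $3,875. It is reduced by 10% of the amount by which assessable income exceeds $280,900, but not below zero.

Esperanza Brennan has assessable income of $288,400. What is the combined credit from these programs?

Low-Income Housing Credit: income exceeds $44,400 by $244,000, which is 49 full-or-partial $5,000 increments; reduction = 49 × $25 = $1,225, leaving $242.
Rural Housing Credit: income exceeds $117,000 by $171,400 → 429 increments × $36 = $15,444 ≥ base, so the credit is $0.
Tuition Credit: 10% of the $7,500 excess over $280,900 is $750; credit = $3,875 − $750 = $3,125.
Total: $242 + $0 + $3,125 = $3,367.

$3,367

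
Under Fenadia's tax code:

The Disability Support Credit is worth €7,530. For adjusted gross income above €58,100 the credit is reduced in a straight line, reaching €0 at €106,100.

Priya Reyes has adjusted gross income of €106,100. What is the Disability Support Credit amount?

€0

Disability Support Credit: €106,100 is at or above €106,100, so the credit is €0.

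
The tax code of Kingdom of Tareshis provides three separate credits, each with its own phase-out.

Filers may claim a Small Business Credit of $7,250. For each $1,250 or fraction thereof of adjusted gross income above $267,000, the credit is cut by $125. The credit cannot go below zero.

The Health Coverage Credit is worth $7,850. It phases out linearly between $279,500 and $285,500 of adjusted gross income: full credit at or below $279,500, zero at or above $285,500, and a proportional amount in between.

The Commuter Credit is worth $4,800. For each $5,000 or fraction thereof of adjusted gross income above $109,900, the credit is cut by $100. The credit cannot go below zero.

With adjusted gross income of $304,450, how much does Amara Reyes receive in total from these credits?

$4,400

Small Business Credit: income exceeds $267,000 by $37,450, which is 30 full-or-partial $1,250 increments; reduction = 30 × $125 = $3,750, leaving $3,500.
Health Coverage Credit: $304,450 is at or above $285,500, so the credit is $0.
Commuter Credit: income exceeds $109,900 by $194,550, which is 39 full-or-partial $5,000 increments; reduction = 39 × $100 = $3,900, leaving $900.
Total: $3,500 + $0 + $900 = $4,400.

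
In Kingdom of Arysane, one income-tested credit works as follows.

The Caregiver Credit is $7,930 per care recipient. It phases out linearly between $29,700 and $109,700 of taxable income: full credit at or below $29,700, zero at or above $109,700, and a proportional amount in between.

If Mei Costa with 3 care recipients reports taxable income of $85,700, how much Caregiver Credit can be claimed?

$7,137

Caregiver Credit: base = 3 × $7,930 = $23,790. $85,700 is $56,000 into a $80,000 phase-out range, leaving 24,000/80,000 of the credit: $23,790 × 24,000/80,000 = $7,137.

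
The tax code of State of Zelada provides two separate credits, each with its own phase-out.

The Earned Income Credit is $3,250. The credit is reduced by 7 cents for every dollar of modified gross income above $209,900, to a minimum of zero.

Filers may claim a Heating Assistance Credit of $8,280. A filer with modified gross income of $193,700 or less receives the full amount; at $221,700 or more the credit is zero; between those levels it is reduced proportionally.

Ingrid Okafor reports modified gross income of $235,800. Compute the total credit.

Earned Income Credit: 7% of the $25,900 excess over $209,900 is $1,813; credit = $3,250 − $1,813 = $1,437.
Heating Assistance Credit: $235,800 is at or above $221,700, so the credit is $0.
Total: $1,437 + $0 = $1,437.

$1,437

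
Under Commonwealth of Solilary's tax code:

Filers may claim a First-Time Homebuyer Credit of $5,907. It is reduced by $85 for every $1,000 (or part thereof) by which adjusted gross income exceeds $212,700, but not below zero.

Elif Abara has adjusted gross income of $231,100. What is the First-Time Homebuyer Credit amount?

First-Time Homebuyer Credit: income exceeds $212,700 by $18,400, which is 19 full-or-partial $1,000 increments; reduction = 19 × $85 = $1,615, leaving $4,292.

$4,292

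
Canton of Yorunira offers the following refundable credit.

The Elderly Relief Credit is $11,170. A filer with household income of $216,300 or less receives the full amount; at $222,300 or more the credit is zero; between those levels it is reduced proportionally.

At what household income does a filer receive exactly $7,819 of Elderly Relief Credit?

$218,100

$7,819 is 7,819/11,170 of the full $11,170, so 3,351/11,170 of the $6,000 range has been used: income = $216,300 + $6,000 × 3,351/11,170 = $218,100.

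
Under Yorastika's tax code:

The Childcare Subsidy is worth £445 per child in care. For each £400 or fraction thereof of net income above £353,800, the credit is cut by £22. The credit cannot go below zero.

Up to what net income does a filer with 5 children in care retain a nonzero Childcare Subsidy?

Full credit = 5 × £445 = £2,225.
After 101 increments the reduction is 101 × £22 = £2,222, leaving £3; one more increment wipes it out. Increment 101 ends at excess 101 × £400 = £40,400, so the highest qualifying income is £353,800 + £40,400 = £394,200.

£394,200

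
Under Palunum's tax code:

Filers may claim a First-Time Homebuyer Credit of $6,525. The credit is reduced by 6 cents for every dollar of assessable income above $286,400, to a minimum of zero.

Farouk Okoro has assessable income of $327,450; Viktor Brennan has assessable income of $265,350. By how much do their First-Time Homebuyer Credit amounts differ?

$2,463

Farouk ($327,450): First-Time Homebuyer Credit: 6% of the $41,050 excess over $286,400 is $2,463; credit = $6,525 − $2,463 = $4,062.
Viktor ($265,350): First-Time Homebuyer Credit: $265,350 is at or below the $286,400 threshold, so the full $6,525 applies.
Difference: |$4,062 − $6,525| = $2,463.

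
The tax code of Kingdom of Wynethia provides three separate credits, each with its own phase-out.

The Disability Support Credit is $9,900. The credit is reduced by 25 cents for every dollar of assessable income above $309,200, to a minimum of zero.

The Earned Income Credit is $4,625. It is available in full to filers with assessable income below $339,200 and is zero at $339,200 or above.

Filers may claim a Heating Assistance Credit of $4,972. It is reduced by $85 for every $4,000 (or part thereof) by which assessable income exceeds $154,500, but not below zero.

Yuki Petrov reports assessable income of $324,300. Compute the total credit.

Disability Support Credit: 25% of the $15,100 excess over $309,200 is $3,775; credit = $9,900 − $3,775 = $6,125.
Earned Income Credit: $324,300 is below the $339,200 cutoff, so the full $4,625 applies.
Heating Assistance Credit: income exceeds $154,500 by $169,800, which is 43 full-or-partial $4,000 increments; reduction = 43 × $85 = $3,655, leaving $1,317.
Total: $6,125 + $4,625 + $1,317 = $12,067.

$12,067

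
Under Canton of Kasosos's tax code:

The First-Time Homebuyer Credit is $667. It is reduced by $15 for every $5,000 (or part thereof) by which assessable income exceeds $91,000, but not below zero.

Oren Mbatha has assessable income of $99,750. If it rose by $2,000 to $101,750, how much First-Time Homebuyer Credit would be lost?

At $99,750 — income exceeds $91,000 by $8,750, which is 2 full-or-partial $5,000 increments; reduction = 2 × $15 = $30, leaving $637.
At $101,750 — income exceeds $91,000 by $10,750, which is 3 full-or-partial $5,000 increments; reduction = 3 × $15 = $45, leaving $622.
Lost: $637 − $622 = $15.

$15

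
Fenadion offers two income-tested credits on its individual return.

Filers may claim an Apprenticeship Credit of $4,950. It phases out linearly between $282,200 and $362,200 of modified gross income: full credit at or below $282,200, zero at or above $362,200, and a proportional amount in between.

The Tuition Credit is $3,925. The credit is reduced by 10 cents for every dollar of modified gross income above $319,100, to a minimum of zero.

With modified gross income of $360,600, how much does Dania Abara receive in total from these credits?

Apprenticeship Credit: $360,600 is $78,400 into a $80,000 phase-out range, leaving 1,600/80,000 of the credit: $4,950 × 1,600/80,000 = $99.
Tuition Credit: 10% of the $41,500 excess over $319,100 is $4,150 ≥ base, so the credit is $0.
Total: $99 + $0 = $99.

$99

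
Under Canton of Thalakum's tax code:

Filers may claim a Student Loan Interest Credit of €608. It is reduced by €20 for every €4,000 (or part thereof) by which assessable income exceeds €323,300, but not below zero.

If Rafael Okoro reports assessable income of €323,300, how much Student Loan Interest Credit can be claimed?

Student Loan Interest Credit: €323,300 is at or below the €323,300 threshold, so the full €608 applies.

€608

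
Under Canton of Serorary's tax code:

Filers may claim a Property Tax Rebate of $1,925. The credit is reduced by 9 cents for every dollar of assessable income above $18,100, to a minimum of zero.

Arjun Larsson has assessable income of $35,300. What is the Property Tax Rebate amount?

Property Tax Rebate: 9% of the $17,200 excess over $18,100 is $1,548; credit = $1,925 − $1,548 = $377.

$377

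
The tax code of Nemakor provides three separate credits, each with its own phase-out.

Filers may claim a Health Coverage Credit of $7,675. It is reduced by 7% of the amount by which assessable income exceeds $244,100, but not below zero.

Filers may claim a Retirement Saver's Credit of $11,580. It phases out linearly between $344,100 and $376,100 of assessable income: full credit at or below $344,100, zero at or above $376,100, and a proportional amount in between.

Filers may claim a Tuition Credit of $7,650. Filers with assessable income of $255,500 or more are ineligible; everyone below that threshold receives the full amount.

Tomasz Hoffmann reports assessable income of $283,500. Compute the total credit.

Health Coverage Credit: 7% of the $39,400 excess over $244,100 is $2,758; credit = $7,675 − $2,758 = $4,917.
Retirement Saver's Credit: $283,500 is at or below the $344,100 threshold, so the full $11,580 applies.
Tuition Credit: $283,500 meets or exceeds the $255,500 cutoff, so the credit is $0.
Total: $4,917 + $11,580 + $0 = $16,497.

$16,497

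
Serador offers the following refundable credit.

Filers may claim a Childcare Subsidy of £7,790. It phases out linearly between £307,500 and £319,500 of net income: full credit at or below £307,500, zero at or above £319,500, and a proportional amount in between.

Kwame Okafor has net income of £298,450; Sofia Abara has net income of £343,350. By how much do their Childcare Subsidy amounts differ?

Kwame (£298,450): Childcare Subsidy: £298,450 is at or below the £307,500 threshold, so the full £7,790 applies.
Sofia (£343,350): Childcare Subsidy: £343,350 is at or above £319,500, so the credit is £0.
Difference: |£7,790 − £0| = £7,790.

£7,790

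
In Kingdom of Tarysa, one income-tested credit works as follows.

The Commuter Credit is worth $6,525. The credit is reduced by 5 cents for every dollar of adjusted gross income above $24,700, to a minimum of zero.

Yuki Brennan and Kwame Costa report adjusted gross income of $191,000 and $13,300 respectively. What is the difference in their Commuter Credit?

Yuki ($191,000): Commuter Credit: 5% of the $166,300 excess over $24,700 is $8,315 ≥ base, so the credit is $0.
Kwame ($13,300): Commuter Credit: $13,300 is at or below the $24,700 threshold, so the full $6,525 applies.
Difference: |$0 − $6,525| = $6,525.

$6,525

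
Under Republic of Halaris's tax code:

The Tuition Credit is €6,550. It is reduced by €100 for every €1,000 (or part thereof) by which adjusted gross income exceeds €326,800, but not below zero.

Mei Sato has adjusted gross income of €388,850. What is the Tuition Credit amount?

€250

Tuition Credit: income exceeds €326,800 by €62,050, which is 63 full-or-partial €1,000 increments; reduction = 63 × €100 = €6,300, leaving €250.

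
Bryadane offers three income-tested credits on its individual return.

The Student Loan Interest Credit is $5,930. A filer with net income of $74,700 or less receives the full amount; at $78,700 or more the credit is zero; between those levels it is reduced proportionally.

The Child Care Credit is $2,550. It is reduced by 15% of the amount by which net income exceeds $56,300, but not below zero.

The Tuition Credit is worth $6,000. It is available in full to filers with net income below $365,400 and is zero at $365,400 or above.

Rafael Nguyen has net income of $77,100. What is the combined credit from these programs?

Student Loan Interest Credit: $77,100 is $2,400 into a $4,000 phase-out range, leaving 1,600/4,000 of the credit: $5,930 × 1,600/4,000 = $2,372.
Child Care Credit: 15% of the $20,800 excess over $56,300 is $3,120 ≥ base, so the credit is $0.
Tuition Credit: $77,100 is below the $365,400 cutoff, so the full $6,000 applies.
Total: $2,372 + $0 + $6,000 = $8,372.

$8,372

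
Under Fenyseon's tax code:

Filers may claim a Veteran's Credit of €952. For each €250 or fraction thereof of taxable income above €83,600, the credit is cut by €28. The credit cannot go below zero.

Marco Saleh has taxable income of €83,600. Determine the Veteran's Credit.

€952

Veteran's Credit: €83,600 is at or below the €83,600 threshold, so the full €952 applies.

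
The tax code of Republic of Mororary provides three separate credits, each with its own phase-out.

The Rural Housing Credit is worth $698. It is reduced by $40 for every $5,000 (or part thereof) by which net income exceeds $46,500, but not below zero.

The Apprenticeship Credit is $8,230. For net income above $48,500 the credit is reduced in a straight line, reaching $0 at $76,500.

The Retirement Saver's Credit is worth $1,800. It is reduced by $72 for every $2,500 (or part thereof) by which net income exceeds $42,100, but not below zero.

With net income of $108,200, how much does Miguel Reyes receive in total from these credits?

Rural Housing Credit: income exceeds $46,500 by $61,700, which is 13 full-or-partial $5,000 increments; reduction = 13 × $40 = $520, leaving $178.
Apprenticeship Credit: $108,200 is at or above $76,500, so the credit is $0.
Retirement Saver's Credit: income exceeds $42,100 by $66,100 → 27 increments × $72 = $1,944 ≥ base, so the credit is $0.
Total: $178 + $0 + $0 = $178.

$178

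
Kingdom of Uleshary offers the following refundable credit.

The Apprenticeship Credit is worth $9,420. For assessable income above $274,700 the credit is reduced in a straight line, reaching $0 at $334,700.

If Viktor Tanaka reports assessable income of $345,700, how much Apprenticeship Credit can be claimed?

Apprenticeship Credit: $345,700 is at or above $334,700, so the credit is $0.

$0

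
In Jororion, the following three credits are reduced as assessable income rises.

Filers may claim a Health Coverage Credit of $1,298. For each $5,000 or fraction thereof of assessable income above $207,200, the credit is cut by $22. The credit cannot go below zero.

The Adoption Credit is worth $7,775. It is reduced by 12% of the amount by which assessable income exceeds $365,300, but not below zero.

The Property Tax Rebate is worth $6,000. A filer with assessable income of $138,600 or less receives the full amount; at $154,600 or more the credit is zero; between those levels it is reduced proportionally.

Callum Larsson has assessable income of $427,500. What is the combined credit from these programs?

Health Coverage Credit: income exceeds $207,200 by $220,300, which is 45 full-or-partial $5,000 increments; reduction = 45 × $22 = $990, leaving $308.
Adoption Credit: 12% of the $62,200 excess over $365,300 is $7,464; credit = $7,775 − $7,464 = $311.
Property Tax Rebate: $427,500 is at or above $154,600, so the credit is $0.
Total: $308 + $311 + $0 = $619.

$619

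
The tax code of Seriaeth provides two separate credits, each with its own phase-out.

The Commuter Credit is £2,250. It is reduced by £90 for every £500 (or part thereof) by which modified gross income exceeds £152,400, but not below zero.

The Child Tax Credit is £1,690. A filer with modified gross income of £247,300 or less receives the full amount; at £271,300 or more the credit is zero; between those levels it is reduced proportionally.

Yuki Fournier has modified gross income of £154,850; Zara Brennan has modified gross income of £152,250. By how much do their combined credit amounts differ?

Yuki (£154,850): Commuter Credit: income exceeds £152,400 by £2,450, which is 5 full-or-partial £500 increments; reduction = 5 × £90 = £450, leaving £1,800. Child Tax Credit: £154,850 is at or below the £247,300 threshold, so the full £1,690 applies. total £1,800 + £1,690 = £3,490
Zara (£152,250): Commuter Credit: £152,250 is at or below the £152,400 threshold, so the full £2,250 applies. Child Tax Credit: £152,250 is at or below the £247,300 threshold, so the full £1,690 applies. total £2,250 + £1,690 = £3,940
Difference: |£3,490 − £3,940| = £450.

£450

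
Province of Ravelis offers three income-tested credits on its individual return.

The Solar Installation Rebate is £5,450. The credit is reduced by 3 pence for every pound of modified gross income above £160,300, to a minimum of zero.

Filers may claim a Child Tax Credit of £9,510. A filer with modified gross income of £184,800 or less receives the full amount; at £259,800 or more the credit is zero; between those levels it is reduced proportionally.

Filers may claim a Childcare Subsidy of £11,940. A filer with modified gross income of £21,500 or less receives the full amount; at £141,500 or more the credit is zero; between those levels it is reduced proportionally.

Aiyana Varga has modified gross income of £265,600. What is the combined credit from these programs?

Solar Installation Rebate: 3% of the £105,300 excess over £160,300 is £3,159; credit = £5,450 − £3,159 = £2,291.
Child Tax Credit: £265,600 is at or above £259,800, so the credit is £0.
Childcare Subsidy: £265,600 is at or above £141,500, so the credit is £0.
Total: £2,291 + £0 + £0 = £2,291.

£2,291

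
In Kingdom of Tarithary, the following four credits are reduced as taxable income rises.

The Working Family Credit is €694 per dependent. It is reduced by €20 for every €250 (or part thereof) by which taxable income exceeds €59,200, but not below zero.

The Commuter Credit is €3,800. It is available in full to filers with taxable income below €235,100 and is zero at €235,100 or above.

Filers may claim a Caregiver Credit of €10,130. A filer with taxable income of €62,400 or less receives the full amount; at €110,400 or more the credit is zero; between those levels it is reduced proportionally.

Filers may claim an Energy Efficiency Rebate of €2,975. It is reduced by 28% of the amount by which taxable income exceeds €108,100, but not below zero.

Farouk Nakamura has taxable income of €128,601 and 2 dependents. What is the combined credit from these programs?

€3,800

Working Family Credit: base = 2 × €694 = €1,388. income exceeds €59,200 by €69,401 → 278 increments × €20 = €5,560 ≥ base, so the credit is €0.
Commuter Credit: €128,601 is below the €235,100 cutoff, so the full €3,800 applies.
Caregiver Credit: €128,601 is at or above €110,400, so the credit is €0.
Energy Efficiency Rebate: 28% of the €20,501 excess over €108,100 is €5,740.28 ≥ base, so the credit is €0.
Total: €0 + €3,800 + €0 + €0 = €3,800.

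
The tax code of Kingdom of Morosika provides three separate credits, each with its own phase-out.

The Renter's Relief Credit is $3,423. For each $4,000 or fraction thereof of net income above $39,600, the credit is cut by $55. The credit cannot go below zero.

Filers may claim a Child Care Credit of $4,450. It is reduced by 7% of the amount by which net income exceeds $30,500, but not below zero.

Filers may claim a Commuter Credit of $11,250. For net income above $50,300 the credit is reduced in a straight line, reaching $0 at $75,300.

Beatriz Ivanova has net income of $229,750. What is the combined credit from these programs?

Renter's Relief Credit: income exceeds $39,600 by $190,150, which is 48 full-or-partial $4,000 increments; reduction = 48 × $55 = $2,640, leaving $783.
Child Care Credit: 7% of the $199,250 excess over $30,500 is $13,947.50 ≥ base, so the credit is $0.
Commuter Credit: $229,750 is at or above $75,300, so the credit is $0.
Total: $783 + $0 + $0 = $783.

$783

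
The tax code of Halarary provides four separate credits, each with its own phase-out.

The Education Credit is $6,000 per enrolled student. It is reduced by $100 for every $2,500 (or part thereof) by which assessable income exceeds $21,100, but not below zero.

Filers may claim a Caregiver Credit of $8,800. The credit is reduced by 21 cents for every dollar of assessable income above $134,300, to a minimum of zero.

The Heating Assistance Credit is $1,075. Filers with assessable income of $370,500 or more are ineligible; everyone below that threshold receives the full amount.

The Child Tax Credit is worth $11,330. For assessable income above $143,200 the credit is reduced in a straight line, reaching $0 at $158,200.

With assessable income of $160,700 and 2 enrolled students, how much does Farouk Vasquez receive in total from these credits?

$10,731

Education Credit: base = 2 × $6,000 = $12,000. income exceeds $21,100 by $139,600, which is 56 full-or-partial $2,500 increments; reduction = 56 × $100 = $5,600, leaving $6,400.
Caregiver Credit: 21% of the $26,400 excess over $134,300 is $5,544; credit = $8,800 − $5,544 = $3,256.
Heating Assistance Credit: $160,700 is below the $370,500 cutoff, so the full $1,075 applies.
Child Tax Credit: $160,700 is at or above $158,200, so the credit is $0.
Total: $6,400 + $3,256 + $1,075 + $0 = $10,731.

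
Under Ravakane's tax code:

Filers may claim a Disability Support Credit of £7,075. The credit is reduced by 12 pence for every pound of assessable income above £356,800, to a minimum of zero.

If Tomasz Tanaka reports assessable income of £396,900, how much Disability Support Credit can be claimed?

Disability Support Credit: 12% of the £40,100 excess over £356,800 is £4,812; credit = £7,075 − £4,812 = £2,263.

£2,263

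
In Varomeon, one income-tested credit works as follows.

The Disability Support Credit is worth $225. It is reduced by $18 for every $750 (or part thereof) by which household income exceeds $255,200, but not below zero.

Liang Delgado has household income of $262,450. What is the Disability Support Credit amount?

Disability Support Credit: income exceeds $255,200 by $7,250, which is 10 full-or-partial $750 increments; reduction = 10 × $18 = $180, leaving $45.

$45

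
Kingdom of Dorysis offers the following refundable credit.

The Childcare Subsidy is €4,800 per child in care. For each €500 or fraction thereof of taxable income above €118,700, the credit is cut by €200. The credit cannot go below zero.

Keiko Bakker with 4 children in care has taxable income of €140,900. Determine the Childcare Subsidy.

€10,200

Childcare Subsidy: base = 4 × €4,800 = €19,200. income exceeds €118,700 by €22,200, which is 45 full-or-partial €500 increments; reduction = 45 × €200 = €9,000, leaving €10,200.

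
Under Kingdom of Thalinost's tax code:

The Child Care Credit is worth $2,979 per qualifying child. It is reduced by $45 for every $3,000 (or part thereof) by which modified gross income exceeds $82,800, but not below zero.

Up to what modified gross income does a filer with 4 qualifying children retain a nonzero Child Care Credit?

$874,800

Full credit = 4 × $2,979 = $11,916.
After 264 increments the reduction is 264 × $45 = $11,880, leaving $36; one more increment wipes it out. Increment 264 ends at excess 264 × $3,000 = $792,000, so the highest qualifying income is $82,800 + $792,000 = $874,800.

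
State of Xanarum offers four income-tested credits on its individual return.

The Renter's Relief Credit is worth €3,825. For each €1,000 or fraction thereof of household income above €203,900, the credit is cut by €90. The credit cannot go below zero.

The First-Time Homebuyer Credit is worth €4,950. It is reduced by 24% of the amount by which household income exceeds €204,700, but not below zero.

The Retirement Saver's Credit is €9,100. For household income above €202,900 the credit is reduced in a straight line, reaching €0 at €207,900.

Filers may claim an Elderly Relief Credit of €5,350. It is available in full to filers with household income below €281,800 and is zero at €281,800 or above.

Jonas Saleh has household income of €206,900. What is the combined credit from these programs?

€15,147

Renter's Relief Credit: income exceeds €203,900 by €3,000, which is 3 full-or-partial €1,000 increments; reduction = 3 × €90 = €270, leaving €3,555.
First-Time Homebuyer Credit: 24% of the €2,200 excess over €204,700 is €528; credit = €4,950 − €528 = €4,422.
Retirement Saver's Credit: €206,900 is €4,000 into a €5,000 phase-out range, leaving 1,000/5,000 of the credit: €9,100 × 1,000/5,000 = €1,820.
Elderly Relief Credit: €206,900 is below the €281,800 cutoff, so the full €5,350 applies.
Total: €3,555 + €4,422 + €1,820 + €5,350 = €15,147.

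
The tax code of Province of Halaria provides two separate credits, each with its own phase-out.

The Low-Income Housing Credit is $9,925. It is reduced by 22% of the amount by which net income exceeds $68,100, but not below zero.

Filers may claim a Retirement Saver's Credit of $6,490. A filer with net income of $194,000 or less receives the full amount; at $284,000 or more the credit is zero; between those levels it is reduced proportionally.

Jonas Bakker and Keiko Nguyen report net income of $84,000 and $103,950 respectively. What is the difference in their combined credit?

$4,389

Jonas ($84,000): Low-Income Housing Credit: 22% of the $15,900 excess over $68,100 is $3,498; credit = $9,925 − $3,498 = $6,427. Retirement Saver's Credit: $84,000 is at or below the $194,000 threshold, so the full $6,490 applies. total $6,427 + $6,490 = $12,917
Keiko ($103,950): Low-Income Housing Credit: 22% of the $35,850 excess over $68,100 is $7,887; credit = $9,925 − $7,887 = $2,038. Retirement Saver's Credit: $103,950 is at or below the $194,000 threshold, so the full $6,490 applies. total $2,038 + $6,490 = $8,528
Difference: |$12,917 − $8,528| = $4,389.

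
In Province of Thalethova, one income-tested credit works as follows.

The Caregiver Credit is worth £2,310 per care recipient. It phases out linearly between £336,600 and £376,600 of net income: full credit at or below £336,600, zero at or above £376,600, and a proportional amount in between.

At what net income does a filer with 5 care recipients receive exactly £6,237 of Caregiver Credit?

Full credit = 5 × £2,310 = £11,550.
£6,237 is 6,237/11,550 of the full £11,550, so 5,313/11,550 of the £40,000 range has been used: income = £336,600 + £40,000 × 5,313/11,550 = £355,000.

£355,000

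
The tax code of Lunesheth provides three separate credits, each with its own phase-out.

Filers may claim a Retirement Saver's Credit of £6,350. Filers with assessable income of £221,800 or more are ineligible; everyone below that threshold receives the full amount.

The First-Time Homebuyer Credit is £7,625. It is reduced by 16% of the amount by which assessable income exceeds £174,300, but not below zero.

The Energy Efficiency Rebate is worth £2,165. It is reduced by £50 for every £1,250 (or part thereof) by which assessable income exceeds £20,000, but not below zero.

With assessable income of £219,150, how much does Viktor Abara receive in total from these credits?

£6,799

Retirement Saver's Credit: £219,150 is below the £221,800 cutoff, so the full £6,350 applies.
First-Time Homebuyer Credit: 16% of the £44,850 excess over £174,300 is £7,176; credit = £7,625 − £7,176 = £449.
Energy Efficiency Rebate: income exceeds £20,000 by £199,150 → 160 increments × £50 = £8,000 ≥ base, so the credit is £0.
Total: £6,350 + £449 + £0 = £6,799.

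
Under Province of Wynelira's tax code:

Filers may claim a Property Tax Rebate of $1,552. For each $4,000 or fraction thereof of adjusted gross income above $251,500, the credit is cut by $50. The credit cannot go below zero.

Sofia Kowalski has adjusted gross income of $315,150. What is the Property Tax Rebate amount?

Property Tax Rebate: income exceeds $251,500 by $63,650, which is 16 full-or-partial $4,000 increments; reduction = 16 × $50 = $800, leaving $752.

$752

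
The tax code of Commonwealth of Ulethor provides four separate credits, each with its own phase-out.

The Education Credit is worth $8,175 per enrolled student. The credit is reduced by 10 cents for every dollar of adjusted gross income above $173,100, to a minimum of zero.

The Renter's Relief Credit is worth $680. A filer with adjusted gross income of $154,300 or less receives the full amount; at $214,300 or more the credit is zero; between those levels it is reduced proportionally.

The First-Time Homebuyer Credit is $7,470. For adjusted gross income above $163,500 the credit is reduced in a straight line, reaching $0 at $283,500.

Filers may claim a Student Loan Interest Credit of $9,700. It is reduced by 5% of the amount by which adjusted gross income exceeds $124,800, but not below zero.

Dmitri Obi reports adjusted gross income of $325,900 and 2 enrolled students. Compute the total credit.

Education Credit: base = 2 × $8,175 = $16,350. 10% of the $152,800 excess over $173,100 is $15,280; credit = $16,350 − $15,280 = $1,070.
Renter's Relief Credit: $325,900 is at or above $214,300, so the credit is $0.
First-Time Homebuyer Credit: $325,900 is at or above $283,500, so the credit is $0.
Student Loan Interest Credit: 5% of the $201,100 excess over $124,800 is $10,055 ≥ base, so the credit is $0.
Total: $1,070 + $0 + $0 + $0 = $1,070.

$1,070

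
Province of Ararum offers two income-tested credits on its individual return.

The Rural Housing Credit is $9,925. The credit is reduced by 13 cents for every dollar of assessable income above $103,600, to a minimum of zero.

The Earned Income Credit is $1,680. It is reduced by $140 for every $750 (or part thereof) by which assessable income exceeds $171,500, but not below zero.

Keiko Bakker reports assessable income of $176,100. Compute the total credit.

Rural Housing Credit: 13% of the $72,500 excess over $103,600 is $9,425; credit = $9,925 − $9,425 = $500.
Earned Income Credit: income exceeds $171,500 by $4,600, which is 7 full-or-partial $750 increments; reduction = 7 × $140 = $980, leaving $700.
Total: $500 + $700 = $1,200.

$1,200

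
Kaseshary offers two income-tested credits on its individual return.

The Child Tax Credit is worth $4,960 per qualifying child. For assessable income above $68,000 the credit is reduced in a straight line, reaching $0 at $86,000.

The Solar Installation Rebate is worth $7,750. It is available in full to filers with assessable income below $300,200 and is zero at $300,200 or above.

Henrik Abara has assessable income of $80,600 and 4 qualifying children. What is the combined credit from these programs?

$13,702

Child Tax Credit: base = 4 × $4,960 = $19,840. $80,600 is $12,600 into a $18,000 phase-out range, leaving 5,400/18,000 of the credit: $19,840 × 5,400/18,000 = $5,952.
Solar Installation Rebate: $80,600 is below the $300,200 cutoff, so the full $7,750 applies.
Total: $5,952 + $7,750 = $13,702.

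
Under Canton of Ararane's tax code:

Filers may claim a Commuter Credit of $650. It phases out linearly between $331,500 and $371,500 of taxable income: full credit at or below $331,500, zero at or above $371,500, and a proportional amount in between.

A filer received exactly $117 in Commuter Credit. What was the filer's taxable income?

$117 is 117/650 of the full $650, so 533/650 of the $40,000 range has been used: income = $331,500 + $40,000 × 533/650 = $364,300.

$364,300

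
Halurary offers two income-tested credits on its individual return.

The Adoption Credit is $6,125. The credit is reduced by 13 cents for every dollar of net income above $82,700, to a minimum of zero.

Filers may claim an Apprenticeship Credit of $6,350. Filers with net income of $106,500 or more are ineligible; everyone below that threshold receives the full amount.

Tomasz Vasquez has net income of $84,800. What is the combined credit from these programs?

Adoption Credit: 13% of the $2,100 excess over $82,700 is $273; credit = $6,125 − $273 = $5,852.
Apprenticeship Credit: $84,800 is below the $106,500 cutoff, so the full $6,350 applies.
Total: $5,852 + $6,350 = $12,202.

$12,202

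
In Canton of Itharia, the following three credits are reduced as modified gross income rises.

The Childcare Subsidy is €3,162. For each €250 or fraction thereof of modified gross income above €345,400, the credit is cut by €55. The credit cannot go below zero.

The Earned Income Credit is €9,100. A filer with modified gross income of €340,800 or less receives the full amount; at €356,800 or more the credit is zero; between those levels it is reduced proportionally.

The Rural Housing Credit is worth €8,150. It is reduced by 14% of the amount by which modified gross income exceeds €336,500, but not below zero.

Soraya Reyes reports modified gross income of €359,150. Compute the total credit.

Childcare Subsidy: income exceeds €345,400 by €13,750, which is 55 full-or-partial €250 increments; reduction = 55 × €55 = €3,025, leaving €137.
Earned Income Credit: €359,150 is at or above €356,800, so the credit is €0.
Rural Housing Credit: 14% of the €22,650 excess over €336,500 is €3,171; credit = €8,150 − €3,171 = €4,979.
Total: €137 + €0 + €4,979 = €5,116.

€5,116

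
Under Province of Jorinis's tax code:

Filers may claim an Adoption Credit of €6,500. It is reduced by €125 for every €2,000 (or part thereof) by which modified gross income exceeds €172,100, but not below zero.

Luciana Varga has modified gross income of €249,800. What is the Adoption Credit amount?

€1,625

Adoption Credit: income exceeds €172,100 by €77,700, which is 39 full-or-partial €2,000 increments; reduction = 39 × €125 = €4,875, leaving €1,625.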